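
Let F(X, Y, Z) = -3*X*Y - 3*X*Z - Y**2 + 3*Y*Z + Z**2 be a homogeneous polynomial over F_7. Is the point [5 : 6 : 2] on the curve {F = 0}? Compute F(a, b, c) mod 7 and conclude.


F(5,6,2) ≡ 3 (mod 7); P is NOT on the curve.

Evaluate F(5, 6, 2) term-by-term (mod 7).
  -3*X*Y ↦ -3·5·6·1 = -90
  -3*X*Z ↦ -3·5·1·2 = -30
  -Y**2 ↦ -1·1·36·1 = -36
  3*Y*Z ↦ 3·1·6·2 = 36
  Z**2 ↦ 1·1·1·4 = 4
Sum: F(5, 6, 2) = (-90) + (-30) + (-36) + (36) + (4) = -116.
Reducing mod 7: -116 ≡ 3 (mod 7).
Since F(a, b, c) ≡ 3 ≠ 0 (mod 7), P does NOT lie on the curve.


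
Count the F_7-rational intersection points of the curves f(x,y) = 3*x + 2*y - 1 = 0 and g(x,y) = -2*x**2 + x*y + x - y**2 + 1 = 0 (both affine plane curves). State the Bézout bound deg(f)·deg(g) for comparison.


Common zeros: {(3, 3)}; count = 1; Bézout bound = 2.

deg(f) = 1, deg(g) = 2, so Bézout bound = 2.
Scan x ∈ F_7. For each x, list the y ∈ F_7 with f(x, y) ≡ 0 and those with g(x, y) ≡ 0 (mod 7); the common zeros in that column are the intersection.
  x = 0: f ≡ 0 at y ∈ {4}; g ≡ 0 at y ∈ {1, 6}; common: ∅.
  x = 1: f ≡ 0 at y ∈ {6}; g ≡ 0 at y ∈ {0, 1}; common: ∅.
  x = 2: f ≡ 0 at y ∈ {1}; g ≡ 0 at y ∈ ∅; common: ∅.
  x = 3: f ≡ 0 at y ∈ {3}; g ≡ 0 at y ∈ {0, 3}; common: {3}.
  x = 4: f ≡ 0 at y ∈ {5}; g ≡ 0 at y ∈ ∅; common: ∅.
  x = 5: f ≡ 0 at y ∈ {0}; g ≡ 0 at y ∈ ∅; common: ∅.
  x = 6: f ≡ 0 at y ∈ {2}; g ≡ 0 at y ∈ {3}; common: ∅.
Collecting: common zeros = {(3, 3)}, so the count is 1.
Comparison with the Bézout bound: 1 ≤ 2 = deg(f)·deg(g), as expected for curves with no common component (the affine F_7-count falls short of the bound because intersections may lie at infinity, over extension fields, or carry multiplicity).


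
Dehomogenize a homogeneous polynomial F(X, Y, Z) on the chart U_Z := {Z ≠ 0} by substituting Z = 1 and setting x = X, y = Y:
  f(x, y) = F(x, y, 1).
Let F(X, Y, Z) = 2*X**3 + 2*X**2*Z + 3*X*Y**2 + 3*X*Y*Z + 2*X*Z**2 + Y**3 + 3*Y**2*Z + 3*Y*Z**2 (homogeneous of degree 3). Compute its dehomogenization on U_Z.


f(x, y) = 2*x**3 + 2*x**2 + 3*x*y**2 + 3*x*y + 2*x + y**3 + 3*y**2 + 3*y

On U_Z we set Z = 1. Each monomial c·X^i·Y^j·Z^k in F becomes c·x^i·y^j·1^k = c·x^i·y^j.
Substituting Z = 1: F(X, Y, 1) = 2*x**3 + 2*x**2 + 3*x*y**2 + 3*x*y + 2*x + y**3 + 3*y**2 + 3*y.
Note: deg(f) ≤ deg(F) = 3; strict inequality happens when F is divisible by Z (lost terms).


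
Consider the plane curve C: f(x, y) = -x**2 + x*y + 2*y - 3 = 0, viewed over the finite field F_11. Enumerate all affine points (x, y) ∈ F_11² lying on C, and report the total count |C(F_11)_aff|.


Affine F_11-points: {(0, 7), (1, 5), (2, 10), (3, 9), (4, 5), (5, 4), (6, 9), (7, 7), (8, 10), (10, 4)}; count = 10.

For each of the 121 pairs (x, y) ∈ F_11², evaluate f(x, y) mod 11. Record the zeros.
  x = 0: [0↦8, 1↦10, 2↦1, 3↦3, 4↦5, 5↦7, 6↦9, 7↦0, 8↦2, 9↦4, 10↦6]  zeros at y ∈ {7}
  x = 1: [0↦7, 1↦10, 2↦2, 3↦5, 4↦8, 5↦0, 6↦3, 7↦6, 8↦9, 9↦1, 10↦4]  zeros at y ∈ {5}
  x = 2: [0↦4, 1↦8, 2↦1, 3↦5, 4↦9, 5↦2, 6↦6, 7↦10, 8↦3, 9↦7, 10↦0]  zeros at y ∈ {10}
  x = 3: [0↦10, 1↦4, 2↦9, 3↦3, 4↦8, 5↦2, 6↦7, 7↦1, 8↦6, 9↦0, 10↦5]  zeros at y ∈ {9}
  x = 4: [0↦3, 1↦9, 2↦4, 3↦10, 4↦5, 5↦0, 6↦6, 7↦1, 8↦7, 9↦2, 10↦8]  zeros at y ∈ {5}
  x = 5: [0↦5, 1↦1, 2↦8, 3↦4, 4↦0, 5↦7, 6↦3, 7↦10, 8↦6, 9↦2, 10↦9]  zeros at y ∈ {4}
  x = 6: [0↦5, 1↦2, 2↦10, 3↦7, 4↦4, 5↦1, 6↦9, 7↦6, 8↦3, 9↦0, 10↦8]  zeros at y ∈ {9}
  x = 7: [0↦3, 1↦1, 2↦10, 3↦8, 4↦6, 5↦4, 6↦2, 7↦0, 8↦9, 9↦7, 10↦5]  zeros at y ∈ {7}
  x = 8: [0↦10, 1↦9, 2↦8, 3↦7, 4↦6, 5↦5, 6↦4, 7↦3, 8↦2, 9↦1, 10↦0]  zeros at y ∈ {10}
  x = 9: [0↦4, 1↦4, 2↦4, 3↦4, 4↦4, 5↦4, 6↦4, 7↦4, 8↦4, 9↦4, 10↦4]  zeros at y ∈ ∅
  x = 10: [0↦7, 1↦8, 2↦9, 3↦10, 4↦0, 5↦1, 6↦2, 7↦3, 8↦4, 9↦5, 10↦6]  zeros at y ∈ {4}
Collecting zeros: affine points = {(0, 7), (1, 5), (2, 10), (3, 9), (4, 5), (5, 4), (6, 9), (7, 7), (8, 10), (10, 4)}.
Total count |C(F_11)_aff| = 10.


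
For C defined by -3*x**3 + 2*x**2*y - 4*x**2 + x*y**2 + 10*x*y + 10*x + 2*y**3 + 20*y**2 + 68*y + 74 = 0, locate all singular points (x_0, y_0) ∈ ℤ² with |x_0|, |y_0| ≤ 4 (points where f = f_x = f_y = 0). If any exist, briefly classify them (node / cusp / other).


Singular points: {(-1, -3)}; classification: node.

Compute partial derivatives:
  f_x = -9*x**2 + 4*x*y - 8*x + y**2 + 10*y + 10.
  f_y = 2*x**2 + 2*x*y + 10*x + 6*y**2 + 40*y + 68.
Scan x_0 ∈ {−4, ..., 4}. For each x_0, f_y(x_0, y) is a polynomial in y; find its integer roots y ∈ {−4, ..., 4}, then test f_x and f at those candidates.
  x = -4: f_y(-4, y) = 6*y**2 + 32*y + 60; no integer root y with |y| ≤ 4.
  x = -3: f_y(-3, y) = 6*y**2 + 34*y + 56; no integer root y with |y| ≤ 4.
  x = -2: f_y(-2, y) = 6*y**2 + 36*y + 56; no integer root y with |y| ≤ 4.
  x = -1: f_y(-1, y) = 6*y**2 + 38*y + 60; vanishes at y ∈ {-3}. (-1, -3): f_x = 0, f = 0 — SINGULAR.
  x = 0: f_y(0, y) = 6*y**2 + 40*y + 68; no integer root y with |y| ≤ 4.
  x = 1: f_y(1, y) = 6*y**2 + 42*y + 80; no integer root y with |y| ≤ 4.
  x = 2: f_y(2, y) = 6*y**2 + 44*y + 96; no integer root y with |y| ≤ 4.
  x = 3: f_y(3, y) = 6*y**2 + 46*y + 116; no integer root y with |y| ≤ 4.
  x = 4: f_y(4, y) = 6*y**2 + 48*y + 140; no integer root y with |y| ≤ 4.
Only singular point on the grid: (-1, -3).
Classify: substitute x = -1 + u, y = -3 + v and expand: f = -3*u**3 + 2*u**2*v - u**2 + u*v**2 + 2*v**3 + v**2.
No constant or linear terms (consistent with a singular point). Quadratic part: -u**2 + v**2. Cubic part: -3*u**3 + 2*u**2*v + u*v**2 + 2*v**3.
The quadratic part v**2 - u**2 = (v − u)(v + u) splits into two distinct linear factors, so there are two distinct tangent lines y − -3 = ±(x − -1) — this is a node (ordinary double point).
Classification: node.


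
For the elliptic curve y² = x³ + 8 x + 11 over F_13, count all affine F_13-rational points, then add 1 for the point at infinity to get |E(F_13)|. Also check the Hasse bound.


Affine points = {(2, 3), (2, 10), (3, 6), (3, 7), (4, 4), (4, 9), (10, 5), (10, 8), (11, 0)}; affine count = 9; |E(F_13)| = 10.

Discriminant check: Δ ∝ 4a³ + 27b² = 4·8³ + 27·11² = 4·512 + 27·121 ≡ 11 (mod 13). Nonzero ⇒ E is nonsingular.
For each x ∈ F_13, compute rhs = x³ + 8·x + 11 mod 13, then count y ∈ F_13 with y² ≡ rhs.
  x = 0: rhs = 11, matching y values: none (0 points).
  x = 1: rhs = 7, matching y values: none (0 points).
  x = 2: rhs = 9, matching y values: 3, 10 (2 points).
  x = 3: rhs = 10, matching y values: 6, 7 (2 points).
  x = 4: rhs = 3, matching y values: 4, 9 (2 points).
  x = 5: rhs = 7, matching y values: none (0 points).
  x = 6: rhs = 2, matching y values: none (0 points).
  x = 7: rhs = 7, matching y values: none (0 points).
  x = 8: rhs = 2, matching y values: none (0 points).
  x = 9: rhs = 6, matching y values: none (0 points).
  x = 10: rhs = 12, matching y values: 5, 8 (2 points).
  x = 11: rhs = 0, matching y values: 0 (1 points).
  x = 12: rhs = 2, matching y values: none (0 points).
Total affine count: 9.
Full point count |E(F_13)| = 9 + 1 = 10.
Hasse bound: |10 − (13+1)| = |-4| = 4 ≤ 2√13 ≈ 7.2111 ✓.


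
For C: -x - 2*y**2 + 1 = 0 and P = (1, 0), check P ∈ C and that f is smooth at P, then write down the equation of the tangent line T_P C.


Tangent line at P: 1 - x = 0.

Step 1: f(1, 0) = 0, so P lies on C.
Step 2: partial derivatives
  f_x(x, y) = -1, f_y(x, y) = -4*y.
  f_x(P) = -1, f_y(P) = 0 (gradient nonzero, so P is smooth).
Step 3: tangent line at P: -1·(x − 1) + 0·(y − 0) = 0.
Expanding: 1 - x = 0.


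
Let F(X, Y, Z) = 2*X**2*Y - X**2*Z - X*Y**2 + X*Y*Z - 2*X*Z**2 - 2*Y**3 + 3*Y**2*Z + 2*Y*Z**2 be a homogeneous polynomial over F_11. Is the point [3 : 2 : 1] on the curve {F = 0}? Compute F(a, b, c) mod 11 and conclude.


F(3,2,1) ≡ 4 (mod 11); P is NOT on the curve.

Evaluate F(3, 2, 1) term-by-term (mod 11).
  2*X**2*Y ↦ 2·9·2·1 = 36
  -X**2*Z ↦ -1·9·1·1 = -9
  -X*Y**2 ↦ -1·3·4·1 = -12
  X*Y*Z ↦ 1·3·2·1 = 6
  -2*X*Z**2 ↦ -2·3·1·1 = -6
  -2*Y**3 ↦ -2·1·8·1 = -16
  3*Y**2*Z ↦ 3·1·4·1 = 12
  2*Y*Z**2 ↦ 2·1·2·1 = 4
Sum: F(3, 2, 1) = (36) + (-9) + (-12) + (6) + (-6) + (-16) + (12) + (4) = 15.
Reducing mod 11: 15 ≡ 4 (mod 11).
Since F(a, b, c) ≡ 4 ≠ 0 (mod 11), P does NOT lie on the curve.


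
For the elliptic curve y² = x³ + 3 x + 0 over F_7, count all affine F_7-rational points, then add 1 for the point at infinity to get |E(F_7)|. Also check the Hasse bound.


Affine points = {(0, 0), (1, 2), (1, 5), (2, 0), (3, 1), (3, 6), (5, 0)}; affine count = 7; |E(F_7)| = 8.

Discriminant check: Δ ∝ 4a³ + 27b² = 4·3³ + 27·0² = 4·27 + 27·0 ≡ 3 (mod 7). Nonzero ⇒ E is nonsingular.
For each x ∈ F_7, compute rhs = x³ + 3·x + 0 mod 7, then count y ∈ F_7 with y² ≡ rhs.
  x = 0: rhs = 0, matching y values: 0 (1 points).
  x = 1: rhs = 4, matching y values: 2, 5 (2 points).
  x = 2: rhs = 0, matching y values: 0 (1 points).
  x = 3: rhs = 1, matching y values: 1, 6 (2 points).
  x = 4: rhs = 6, matching y values: none (0 points).
  x = 5: rhs = 0, matching y values: 0 (1 points).
  x = 6: rhs = 3, matching y values: none (0 points).
Total affine count: 7.
Full point count |E(F_7)| = 7 + 1 = 8.
Hasse bound: |8 − (7+1)| = |0| = 0 ≤ 2√7 ≈ 5.2915 ✓.


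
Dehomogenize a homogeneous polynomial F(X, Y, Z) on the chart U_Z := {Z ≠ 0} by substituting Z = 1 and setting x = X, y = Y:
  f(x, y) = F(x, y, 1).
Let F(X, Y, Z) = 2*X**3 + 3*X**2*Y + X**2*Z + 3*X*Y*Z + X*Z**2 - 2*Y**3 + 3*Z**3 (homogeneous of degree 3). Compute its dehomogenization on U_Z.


f(x, y) = 2*x**3 + 3*x**2*y + x**2 + 3*x*y + x - 2*y**3 + 3

On U_Z we set Z = 1. Each monomial c·X^i·Y^j·Z^k in F becomes c·x^i·y^j·1^k = c·x^i·y^j.
Substituting Z = 1: F(X, Y, 1) = 2*x**3 + 3*x**2*y + x**2 + 3*x*y + x - 2*y**3 + 3.
Note: deg(f) ≤ deg(F) = 3; strict inequality happens when F is divisible by Z (lost terms).


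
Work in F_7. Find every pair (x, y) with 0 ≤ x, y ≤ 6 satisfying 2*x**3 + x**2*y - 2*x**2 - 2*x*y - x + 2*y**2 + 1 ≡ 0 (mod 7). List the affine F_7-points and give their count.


Affine F_7-points: {(1, 0), (1, 4), (2, 0), (5, 0), (5, 3), (6, 4), (6, 5)}; count = 7.

For each of the 49 pairs (x, y) ∈ F_7², evaluate f(x, y) mod 7. Record the zeros.
  x = 0: [0↦1, 1↦3, 2↦2, 3↦5, 4↦5, 5↦2, 6↦3]  zeros at y ∈ ∅
  x = 1: [0↦0, 1↦1, 2↦6, 3↦1, 4↦0, 5↦3, 6↦3]  zeros at y ∈ {0, 4}
  x = 2: [0↦0, 1↦2, 2↦1, 3↦4, 4↦4, 5↦1, 6↦2]  zeros at y ∈ {0}
  x = 3: [0↦6, 1↦4, 2↦6, 3↦5, 4↦1, 5↦1, 6↦5]  zeros at y ∈ ∅
  x = 4: [0↦2, 1↦5, 2↦5, 3↦2, 4↦3, 5↦1, 6↦3]  zeros at y ∈ ∅
  x = 5: [0↦0, 1↦3, 2↦3, 3↦0, 4↦1, 5↦6, 6↦1]  zeros at y ∈ {0, 3}
  x = 6: [0↦5, 1↦3, 2↦5, 3↦4, 4↦0, 5↦0, 6↦4]  zeros at y ∈ {4, 5}
Collecting zeros: affine points = {(1, 0), (1, 4), (2, 0), (5, 0), (5, 3), (6, 4), (6, 5)}.
Total count |C(F_7)_aff| = 7.


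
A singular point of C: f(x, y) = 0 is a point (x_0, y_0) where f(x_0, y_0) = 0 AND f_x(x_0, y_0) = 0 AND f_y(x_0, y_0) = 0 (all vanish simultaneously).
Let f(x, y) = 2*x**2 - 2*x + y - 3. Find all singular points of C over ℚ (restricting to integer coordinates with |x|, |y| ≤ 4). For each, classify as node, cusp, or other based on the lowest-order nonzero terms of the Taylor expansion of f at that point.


No singular points in the scanned grid; C is smooth there.

Compute partial derivatives:
  f_x = 4*x - 2.
  f_y = 1.
f_y = 1 is a nonzero constant, so f_y never vanishes: no point (x, y) can satisfy f = f_x = f_y = 0. In particular no (x, y) ∈ {−4, ..., 4}² is singular; the curve is smooth.


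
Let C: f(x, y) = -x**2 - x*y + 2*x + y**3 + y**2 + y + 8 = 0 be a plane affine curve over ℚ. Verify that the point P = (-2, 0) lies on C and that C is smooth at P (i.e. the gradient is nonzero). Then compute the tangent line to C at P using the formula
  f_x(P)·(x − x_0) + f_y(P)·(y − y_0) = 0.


Tangent line at P: 6*x + 3*y + 12 = 0.

Step 1: f(-2, 0) = 0, so P lies on C.
Step 2: partial derivatives
  f_x(x, y) = -2*x - y + 2, f_y(x, y) = -x + 3*y**2 + 2*y + 1.
  f_x(P) = 6, f_y(P) = 3 (gradient nonzero, so P is smooth).
Step 3: tangent line at P: 6·(x − -2) + 3·(y − 0) = 0.
Expanding: 6*x + 3*y + 12 = 0.


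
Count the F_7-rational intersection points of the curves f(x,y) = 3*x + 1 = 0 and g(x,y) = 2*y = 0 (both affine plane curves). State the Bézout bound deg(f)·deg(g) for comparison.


Common zeros: {(2, 0)}; count = 1; Bézout bound = 1.

deg(f) = 1, deg(g) = 1, so Bézout bound = 1.
Scan x ∈ F_7. For each x, list the y ∈ F_7 with f(x, y) ≡ 0 and those with g(x, y) ≡ 0 (mod 7); the common zeros in that column are the intersection.
  x = 0: f ≡ 0 at y ∈ ∅; g ≡ 0 at y ∈ {0}; common: ∅.
  x = 1: f ≡ 0 at y ∈ ∅; g ≡ 0 at y ∈ {0}; common: ∅.
  x = 2: f ≡ 0 at y ∈ {0, 1, 2, 3, 4, 5, 6}; g ≡ 0 at y ∈ {0}; common: {0}.
  x = 3: f ≡ 0 at y ∈ ∅; g ≡ 0 at y ∈ {0}; common: ∅.
  x = 4: f ≡ 0 at y ∈ ∅; g ≡ 0 at y ∈ {0}; common: ∅.
  x = 5: f ≡ 0 at y ∈ ∅; g ≡ 0 at y ∈ {0}; common: ∅.
  x = 6: f ≡ 0 at y ∈ ∅; g ≡ 0 at y ∈ {0}; common: ∅.
Collecting: common zeros = {(2, 0)}, so the count is 1.
Comparison with the Bézout bound: 1 ≤ 1 = deg(f)·deg(g), as expected for curves with no common component (the bound is attained).


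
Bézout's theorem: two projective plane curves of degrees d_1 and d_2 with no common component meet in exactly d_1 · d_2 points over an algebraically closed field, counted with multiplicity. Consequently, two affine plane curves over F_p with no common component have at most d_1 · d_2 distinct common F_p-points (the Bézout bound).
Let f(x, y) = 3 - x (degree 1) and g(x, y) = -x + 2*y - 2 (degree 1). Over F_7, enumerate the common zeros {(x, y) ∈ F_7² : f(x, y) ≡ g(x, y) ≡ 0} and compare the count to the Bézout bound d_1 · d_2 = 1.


Common zeros: {(3, 6)}; count = 1; Bézout bound = 1.

deg(f) = 1, deg(g) = 1, so Bézout bound = 1.
Scan x ∈ F_7. For each x, list the y ∈ F_7 with f(x, y) ≡ 0 and those with g(x, y) ≡ 0 (mod 7); the common zeros in that column are the intersection.
  x = 0: f ≡ 0 at y ∈ ∅; g ≡ 0 at y ∈ {1}; common: ∅.
  x = 1: f ≡ 0 at y ∈ ∅; g ≡ 0 at y ∈ {5}; common: ∅.
  x = 2: f ≡ 0 at y ∈ ∅; g ≡ 0 at y ∈ {2}; common: ∅.
  x = 3: f ≡ 0 at y ∈ {0, 1, 2, 3, 4, 5, 6}; g ≡ 0 at y ∈ {6}; common: {6}.
  x = 4: f ≡ 0 at y ∈ ∅; g ≡ 0 at y ∈ {3}; common: ∅.
  x = 5: f ≡ 0 at y ∈ ∅; g ≡ 0 at y ∈ {0}; common: ∅.
  x = 6: f ≡ 0 at y ∈ ∅; g ≡ 0 at y ∈ {4}; common: ∅.
Collecting: common zeros = {(3, 6)}, so the count is 1.
Comparison with the Bézout bound: 1 ≤ 1 = deg(f)·deg(g), as expected for curves with no common component (the bound is attained).


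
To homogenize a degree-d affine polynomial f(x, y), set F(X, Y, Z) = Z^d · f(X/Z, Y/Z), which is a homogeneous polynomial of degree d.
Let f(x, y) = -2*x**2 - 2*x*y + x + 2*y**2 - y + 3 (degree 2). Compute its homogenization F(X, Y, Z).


F(X, Y, Z) = -2*X**2 - 2*X*Y + X*Z + 2*Y**2 - Y*Z + 3*Z**2

deg(f) = 2.
Substitute x = X/Z, y = Y/Z into f, then multiply by Z^2.
  monomial -2·x^2·y^0 ↦ -2·X^2·Y^0·Z^0.
  monomial -2·x^1·y^1 ↦ -2·X^1·Y^1·Z^0.
  monomial 1·x^1·y^0 ↦ 1·X^1·Y^0·Z^1.
  monomial 2·x^0·y^2 ↦ 2·X^0·Y^2·Z^0.
  monomial -1·x^0·y^1 ↦ -1·X^0·Y^1·Z^1.
  monomial 3·x^0·y^0 ↦ 3·X^0·Y^0·Z^2.
Collecting: F(X, Y, Z) = -2*X**2 - 2*X*Y + X*Z + 2*Y**2 - Y*Z + 3*Z**2.


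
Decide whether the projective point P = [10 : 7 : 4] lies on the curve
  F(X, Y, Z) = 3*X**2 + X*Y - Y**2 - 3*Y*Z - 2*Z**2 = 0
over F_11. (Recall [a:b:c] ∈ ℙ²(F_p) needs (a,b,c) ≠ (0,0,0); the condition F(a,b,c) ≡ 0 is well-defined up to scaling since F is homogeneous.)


F(10,7,4) ≡ 7 (mod 11); P is NOT on the curve.

Evaluate F(10, 7, 4) term-by-term (mod 11).
  3*X**2 ↦ 3·100·1·1 = 300
  X*Y ↦ 1·10·7·1 = 70
  -Y**2 ↦ -1·1·49·1 = -49
  -3*Y*Z ↦ -3·1·7·4 = -84
  -2*Z**2 ↦ -2·1·1·16 = -32
Sum: F(10, 7, 4) = (300) + (70) + (-49) + (-84) + (-32) = 205.
Reducing mod 11: 205 ≡ 7 (mod 11).
Since F(a, b, c) ≡ 7 ≠ 0 (mod 11), P does NOT lie on the curve.


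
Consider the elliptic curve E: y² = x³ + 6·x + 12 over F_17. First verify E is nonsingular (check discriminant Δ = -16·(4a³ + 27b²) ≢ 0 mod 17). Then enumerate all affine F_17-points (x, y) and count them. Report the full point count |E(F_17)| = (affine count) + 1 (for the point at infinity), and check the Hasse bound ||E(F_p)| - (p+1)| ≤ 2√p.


Affine points = {(1, 6), (1, 11), (2, 7), (2, 10), (4, 7), (4, 10), (6, 3), (6, 14), (9, 8), (9, 9), (10, 1), (10, 16), (11, 7), (11, 10), (13, 3), (13, 14), (14, 1), (14, 16), (15, 3), (15, 14)}; affine count = 20; |E(F_17)| = 21.

Discriminant check: Δ ∝ 4a³ + 27b² = 4·6³ + 27·12² = 4·216 + 27·144 ≡ 9 (mod 17). Nonzero ⇒ E is nonsingular.
For each x ∈ F_17, compute rhs = x³ + 6·x + 12 mod 17, then count y ∈ F_17 with y² ≡ rhs.
  x = 0: rhs = 12, matching y values: none (0 points).
  x = 1: rhs = 2, matching y values: 6, 11 (2 points).
  x = 2: rhs = 15, matching y values: 7, 10 (2 points).
  x = 3: rhs = 6, matching y values: none (0 points).
  x = 4: rhs = 15, matching y values: 7, 10 (2 points).
  x = 5: rhs = 14, matching y values: none (0 points).
  x = 6: rhs = 9, matching y values: 3, 14 (2 points).
  x = 7: rhs = 6, matching y values: none (0 points).
  x = 8: rhs = 11, matching y values: none (0 points).
  x = 9: rhs = 13, matching y values: 8, 9 (2 points).
  x = 10: rhs = 1, matching y values: 1, 16 (2 points).
  x = 11: rhs = 15, matching y values: 7, 10 (2 points).
  x = 12: rhs = 10, matching y values: none (0 points).
  x = 13: rhs = 9, matching y values: 3, 14 (2 points).
  x = 14: rhs = 1, matching y values: 1, 16 (2 points).
  x = 15: rhs = 9, matching y values: 3, 14 (2 points).
  x = 16: rhs = 5, matching y values: none (0 points).
Total affine count: 20.
Full point count |E(F_17)| = 20 + 1 = 21.
Hasse bound: |21 − (17+1)| = |3| = 3 ≤ 2√17 ≈ 8.2462 ✓.


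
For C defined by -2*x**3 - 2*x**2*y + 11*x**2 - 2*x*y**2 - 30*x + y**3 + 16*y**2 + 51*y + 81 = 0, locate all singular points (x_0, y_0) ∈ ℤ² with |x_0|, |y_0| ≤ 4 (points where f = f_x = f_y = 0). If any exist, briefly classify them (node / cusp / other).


Singular points: {(3, -3)}; classification: node.

Compute partial derivatives:
  f_x = -6*x**2 - 4*x*y + 22*x - 2*y**2 - 30.
  f_y = -2*x**2 - 4*x*y + 3*y**2 + 32*y + 51.
Scan x_0 ∈ {−4, ..., 4}. For each x_0, f_y(x_0, y) is a polynomial in y; find its integer roots y ∈ {−4, ..., 4}, then test f_x and f at those candidates.
  x = -4: f_y(-4, y) = 3*y**2 + 48*y + 19; no integer root y with |y| ≤ 4.
  x = -3: f_y(-3, y) = 3*y**2 + 44*y + 33; no integer root y with |y| ≤ 4.
  x = -2: f_y(-2, y) = 3*y**2 + 40*y + 43; no integer root y with |y| ≤ 4.
  x = -1: f_y(-1, y) = 3*y**2 + 36*y + 49; no integer root y with |y| ≤ 4.
  x = 0: f_y(0, y) = 3*y**2 + 32*y + 51; no integer root y with |y| ≤ 4.
  x = 1: f_y(1, y) = 3*y**2 + 28*y + 49; no integer root y with |y| ≤ 4.
  x = 2: f_y(2, y) = 3*y**2 + 24*y + 43; no integer root y with |y| ≤ 4.
  x = 3: f_y(3, y) = 3*y**2 + 20*y + 33; vanishes at y ∈ {-3}. (3, -3): f_x = 0, f = 0 — SINGULAR.
  x = 4: f_y(4, y) = 3*y**2 + 16*y + 19; no integer root y with |y| ≤ 4.
Only singular point on the grid: (3, -3).
Classify: substitute x = 3 + u, y = -3 + v and expand: f = -2*u**3 - 2*u**2*v - u**2 - 2*u*v**2 + v**3 + v**2.
No constant or linear terms (consistent with a singular point). Quadratic part: -u**2 + v**2. Cubic part: -2*u**3 - 2*u**2*v - 2*u*v**2 + v**3.
The quadratic part v**2 - u**2 = (v − u)(v + u) splits into two distinct linear factors, so there are two distinct tangent lines y − -3 = ±(x − 3) — this is a node (ordinary double point).
Classification: node.


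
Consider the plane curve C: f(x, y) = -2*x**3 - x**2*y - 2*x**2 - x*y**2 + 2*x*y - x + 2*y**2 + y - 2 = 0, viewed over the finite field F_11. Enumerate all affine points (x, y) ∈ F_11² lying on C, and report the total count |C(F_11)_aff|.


Affine F_11-points: {(2, 6), (3, 0), (3, 9), (6, 1), (6, 7), (7, 6), (7, 7), (9, 4), (9, 6), (10, 1), (10, 7)}; count = 11.

For each of the 121 pairs (x, y) ∈ F_11², evaluate f(x, y) mod 11. Record the zeros.
  x = 0: [0↦9, 1↦1, 2↦8, 3↦8, 4↦1, 5↦9, 6↦10, 7↦4, 8↦2, 9↦4, 10↦10]  zeros at y ∈ ∅
  x = 1: [0↦4, 1↦7, 2↦1, 3↦8, 4↦6, 5↦6, 6↦8, 7↦1, 8↦7, 9↦4, 10↦3]  zeros at y ∈ ∅
  x = 2: [0↦5, 1↦6, 2↦7, 3↦8, 4↦9, 5↦10, 6↦0, 7↦1, 8↦2, 9↦3, 10↦4]  zeros at y ∈ {6}
  x = 3: [0↦0, 1↦8, 2↦3, 3↦7, 4↦9, 5↦9, 6↦7, 7↦3, 8↦8, 9↦0, 10↦1]  zeros at y ∈ {0, 9}
  x = 4: [0↦10, 1↦1, 2↦10, 3↦4, 4↦5, 5↦2, 6↦6, 7↦6, 8↦2, 9↦5, 10↦4]  zeros at y ∈ ∅
  x = 5: [0↦1, 1↦6, 2↦5, 3↦9, 4↦7, 5↦10, 6↦7, 7↦9, 8↦5, 9↦6, 10↦1]  zeros at y ∈ ∅
  x = 6: [0↦5, 1↦0, 2↦9, 3↦10, 4↦3, 5↦10, 6↦9, 7↦0, 8↦5, 9↦2, 10↦2]  zeros at y ∈ {1, 7}
  x = 7: [0↦10, 1↦4, 2↦10, 3↦6, 4↦3, 5↦1, 6↦0, 7↦0, 8↦1, 9↦3, 10↦6]  zeros at y ∈ {6, 7}
  x = 8: [0↦4, 1↦6, 2↦7, 3↦7, 4↦6, 5↦4, 6↦1, 7↦8, 8↦3, 9↦8, 10↦1]  zeros at y ∈ ∅
  x = 9: [0↦8, 1↦5, 2↦10, 3↦1, 4↦0, 5↦7, 6↦0, 7↦1, 8↦10, 9↦5, 10↦8]  zeros at y ∈ {4, 6}
  x = 10: [0↦10, 1↦0, 2↦7, 3↦9, 4↦6, 5↦9, 6↦7, 7↦0, 8↦10, 9↦4, 10↦4]  zeros at y ∈ {1, 7}
Collecting zeros: affine points = {(2, 6), (3, 0), (3, 9), (6, 1), (6, 7), (7, 6), (7, 7), (9, 4), (9, 6), (10, 1), (10, 7)}.
Total count |C(F_11)_aff| = 11.


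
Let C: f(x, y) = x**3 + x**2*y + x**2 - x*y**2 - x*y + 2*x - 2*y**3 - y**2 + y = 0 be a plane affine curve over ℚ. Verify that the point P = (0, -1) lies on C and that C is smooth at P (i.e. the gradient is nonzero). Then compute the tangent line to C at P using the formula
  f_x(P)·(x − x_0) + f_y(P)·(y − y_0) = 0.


Tangent line at P: 2*x - 3*y - 3 = 0.

Step 1: f(0, -1) = 0, so P lies on C.
Step 2: partial derivatives
  f_x(x, y) = 3*x**2 + 2*x*y + 2*x - y**2 - y + 2, f_y(x, y) = x**2 - 2*x*y - x - 6*y**2 - 2*y + 1.
  f_x(P) = 2, f_y(P) = -3 (gradient nonzero, so P is smooth).
Step 3: tangent line at P: 2·(x − 0) + -3·(y − -1) = 0.
Expanding: 2*x - 3*y - 3 = 0.


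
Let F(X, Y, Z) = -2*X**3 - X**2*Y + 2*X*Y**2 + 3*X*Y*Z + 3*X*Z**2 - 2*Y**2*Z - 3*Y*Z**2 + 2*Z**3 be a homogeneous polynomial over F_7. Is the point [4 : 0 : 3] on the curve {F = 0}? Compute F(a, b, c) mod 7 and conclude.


F(4,0,3) ≡ 6 (mod 7); P is NOT on the curve.

Evaluate F(4, 0, 3) term-by-term (mod 7).
  -2*X**3 ↦ -2·64·1·1 = -128
  -X**2*Y ↦ -1·16·0·1 = 0
  2*X*Y**2 ↦ 2·4·0·1 = 0
  3*X*Y*Z ↦ 3·4·0·3 = 0
  3*X*Z**2 ↦ 3·4·1·9 = 108
  -2*Y**2*Z ↦ -2·1·0·3 = 0
  -3*Y*Z**2 ↦ -3·1·0·9 = 0
  2*Z**3 ↦ 2·1·1·27 = 54
Sum: F(4, 0, 3) = (-128) + (0) + (0) + (0) + (108) + (0) + (0) + (54) = 34.
Reducing mod 7: 34 ≡ 6 (mod 7).
Since F(a, b, c) ≡ 6 ≠ 0 (mod 7), P does NOT lie on the curve.


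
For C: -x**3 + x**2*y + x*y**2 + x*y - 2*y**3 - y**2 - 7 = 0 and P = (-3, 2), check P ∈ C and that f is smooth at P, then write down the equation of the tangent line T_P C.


Tangent line at P: -33*x - 34*y - 31 = 0.

Step 1: f(-3, 2) = 0, so P lies on C.
Step 2: partial derivatives
  f_x(x, y) = -3*x**2 + 2*x*y + y**2 + y, f_y(x, y) = x**2 + 2*x*y + x - 6*y**2 - 2*y.
  f_x(P) = -33, f_y(P) = -34 (gradient nonzero, so P is smooth).
Step 3: tangent line at P: -33·(x − -3) + -34·(y − 2) = 0.
Expanding: -33*x - 34*y - 31 = 0.


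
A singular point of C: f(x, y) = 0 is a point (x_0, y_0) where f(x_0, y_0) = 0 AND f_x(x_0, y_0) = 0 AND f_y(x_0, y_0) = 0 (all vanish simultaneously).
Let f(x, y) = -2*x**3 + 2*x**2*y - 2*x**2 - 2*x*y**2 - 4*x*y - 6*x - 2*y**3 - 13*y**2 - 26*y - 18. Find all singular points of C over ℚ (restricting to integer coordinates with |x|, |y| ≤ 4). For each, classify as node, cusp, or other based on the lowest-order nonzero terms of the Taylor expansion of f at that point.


Singular points: {(-1, -2)}; classification: cusp.

Compute partial derivatives:
  f_x = -6*x**2 + 4*x*y - 4*x - 2*y**2 - 4*y - 6.
  f_y = 2*x**2 - 4*x*y - 4*x - 6*y**2 - 26*y - 26.
Scan x_0 ∈ {−4, ..., 4}. For each x_0, f_y(x_0, y) is a polynomial in y; find its integer roots y ∈ {−4, ..., 4}, then test f_x and f at those candidates.
  x = -4: f_y(-4, y) = -6*y**2 - 10*y + 22; no integer root y with |y| ≤ 4.
  x = -3: f_y(-3, y) = -6*y**2 - 14*y + 4; no integer root y with |y| ≤ 4.
  x = -2: f_y(-2, y) = -6*y**2 - 18*y - 10; no integer root y with |y| ≤ 4.
  x = -1: f_y(-1, y) = -6*y**2 - 22*y - 20; vanishes at y ∈ {-2}. (-1, -2): f_x = 0, f = 0 — SINGULAR.
  x = 0: f_y(0, y) = -6*y**2 - 26*y - 26; no integer root y with |y| ≤ 4.
  x = 1: f_y(1, y) = -6*y**2 - 30*y - 28; no integer root y with |y| ≤ 4.
  x = 2: f_y(2, y) = -6*y**2 - 34*y - 26; no integer root y with |y| ≤ 4.
  x = 3: f_y(3, y) = -6*y**2 - 38*y - 20; no integer root y with |y| ≤ 4.
  x = 4: f_y(4, y) = -6*y**2 - 42*y - 10; no integer root y with |y| ≤ 4.
Only singular point on the grid: (-1, -2).
Classify: substitute x = -1 + u, y = -2 + v and expand: f = -2*u**3 + 2*u**2*v - 2*u*v**2 - 2*v**3 + v**2.
No constant or linear terms (consistent with a singular point). Quadratic part: v**2. Cubic part: -2*u**3 + 2*u**2*v - 2*u*v**2 - 2*v**3.
The quadratic part v**2 is a perfect square, so there is a single (double) tangent line v = 0, i.e. y = -2. Restricting the cubic part to that line (v = 0) leaves -2*u**3 ≠ 0, so f is not divisible by v and the branch is v² ≈ 2*u**3 to lowest order — this is a cusp.
Classification: cusp.


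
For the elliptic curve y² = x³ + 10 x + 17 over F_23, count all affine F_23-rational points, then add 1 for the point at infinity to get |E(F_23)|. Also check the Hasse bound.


Affine points = {(4, 11), (4, 12), (5, 10), (5, 13), (7, 4), (7, 19), (9, 10), (9, 13), (10, 6), (10, 17), (11, 3), (11, 20), (12, 5), (12, 18), (14, 7), (14, 16), (15, 0), (16, 8), (16, 15), (18, 7), (18, 16), (20, 11), (20, 12), (21, 9), (21, 14), (22, 11), (22, 12)}; affine count = 27; |E(F_23)| = 28.

Discriminant check: Δ ∝ 4a³ + 27b² = 4·10³ + 27·17² = 4·1000 + 27·289 ≡ 4 (mod 23). Nonzero ⇒ E is nonsingular.
For each x ∈ F_23, compute rhs = x³ + 10·x + 17 mod 23, then count y ∈ F_23 with y² ≡ rhs.
  x = 0: rhs = 17, matching y values: none (0 points).
  x = 1: rhs = 5, matching y values: none (0 points).
  x = 2: rhs = 22, matching y values: none (0 points).
  x = 3: rhs = 5, matching y values: none (0 points).
  x = 4: rhs = 6, matching y values: 11, 12 (2 points).
  x = 5: rhs = 8, matching y values: 10, 13 (2 points).
  x = 6: rhs = 17, matching y values: none (0 points).
  x = 7: rhs = 16, matching y values: 4, 19 (2 points).
  x = 8: rhs = 11, matching y values: none (0 points).
  x = 9: rhs = 8, matching y values: 10, 13 (2 points).
  x = 10: rhs = 13, matching y values: 6, 17 (2 points).
  x = 11: rhs = 9, matching y values: 3, 20 (2 points).
  x = 12: rhs = 2, matching y values: 5, 18 (2 points).
  x = 13: rhs = 21, matching y values: none (0 points).
  x = 14: rhs = 3, matching y values: 7, 16 (2 points).
  x = 15: rhs = 0, matching y values: 0 (1 points).
  x = 16: rhs = 18, matching y values: 8, 15 (2 points).
  x = 17: rhs = 17, matching y values: none (0 points).
  x = 18: rhs = 3, matching y values: 7, 16 (2 points).
  x = 19: rhs = 5, matching y values: none (0 points).
  x = 20: rhs = 6, matching y values: 11, 12 (2 points).
  x = 21: rhs = 12, matching y values: 9, 14 (2 points).
  x = 22: rhs = 6, matching y values: 11, 12 (2 points).
Total affine count: 27.
Full point count |E(F_23)| = 27 + 1 = 28.
Hasse bound: |28 − (23+1)| = |4| = 4 ≤ 2√23 ≈ 9.5917 ✓.


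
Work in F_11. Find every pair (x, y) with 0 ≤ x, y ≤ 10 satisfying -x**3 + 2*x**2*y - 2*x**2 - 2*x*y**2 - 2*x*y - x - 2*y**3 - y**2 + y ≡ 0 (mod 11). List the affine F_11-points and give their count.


Affine F_11-points: {(0, 0), (0, 6), (0, 10), (1, 4), (2, 2), (3, 1), (3, 2), (3, 10), (4, 10), (8, 2), (9, 8), (10, 0)}; count = 12.

For each of the 121 pairs (x, y) ∈ F_11², evaluate f(x, y) mod 11. Record the zeros.
  x = 0: [0↦0, 1↦9, 2↦4, 3↦6, 4↦3, 5↦5, 6↦0, 7↦9, 8↦9, 9↦10, 10↦0]  zeros at y ∈ {0, 6, 10}
  x = 1: [0↦7, 1↦3, 2↦3, 3↦6, 4↦0, 5↦6, 6↦1, 7↦6, 8↦9, 9↦9, 10↦5]  zeros at y ∈ {4}
  x = 2: [0↦4, 1↦2, 2↦0, 3↦8, 4↦3, 5↦6, 6↦5, 7↦10, 8↦9, 9↦1, 10↦7]  zeros at y ∈ {2}
  x = 3: [0↦7, 1↦0, 2↦0, 3↦6, 4↦6, 5↦10, 6↦6, 7↦4, 8↦3, 9↦2, 10↦0]  zeros at y ∈ {1, 2, 10}
  x = 4: [0↦10, 1↦2, 2↦8, 3↦5, 4↦3, 5↦1, 6↦9, 7↦4, 8↦7, 9↦6, 10↦0]  zeros at y ∈ {10}
  x = 5: [0↦7, 1↦2, 2↦7, 3↦10, 4↦10, 5↦6, 6↦8, 7↦4, 8↦4, 9↦7, 10↦1]  zeros at y ∈ ∅
  x = 6: [0↦3, 1↦5, 2↦2, 3↦4, 4↦10, 5↦8, 6↦8, 7↦9, 8↦10, 9↦10, 10↦8]  zeros at y ∈ ∅
  x = 7: [0↦3, 1↦5, 2↦9, 3↦3, 4↦8, 5↦1, 6↦3, 7↦2, 8↦8, 9↦9, 10↦4]  zeros at y ∈ ∅
  x = 8: [0↦1, 1↦7, 2↦0, 3↦1, 4↦9, 5↦1, 6↦9, 7↦10, 8↦3, 9↦9, 10↦5]  zeros at y ∈ {2}
  x = 9: [0↦2, 1↦5, 2↦2, 3↦3, 4↦7, 5↦2, 6↦9, 7↦5, 8↦0, 9↦4, 10↦5]  zeros at y ∈ {8}
  x = 10: [0↦0, 1↦4, 2↦9, 3↦3, 4↦7, 5↦9, 6↦8, 7↦3, 8↦4, 9↦10, 10↦9]  zeros at y ∈ {0}
Collecting zeros: affine points = {(0, 0), (0, 6), (0, 10), (1, 4), (2, 2), (3, 1), (3, 2), (3, 10), (4, 10), (8, 2), (9, 8), (10, 0)}.
Total count |C(F_11)_aff| = 12.


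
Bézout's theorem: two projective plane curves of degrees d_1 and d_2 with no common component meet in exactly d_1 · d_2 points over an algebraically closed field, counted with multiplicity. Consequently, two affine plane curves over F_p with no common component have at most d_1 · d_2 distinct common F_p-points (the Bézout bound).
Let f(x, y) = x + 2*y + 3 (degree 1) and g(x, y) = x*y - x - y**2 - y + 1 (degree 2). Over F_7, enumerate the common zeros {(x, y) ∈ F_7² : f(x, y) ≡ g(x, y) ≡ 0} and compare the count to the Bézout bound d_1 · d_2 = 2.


Common zeros: ∅; count = 0; Bézout bound = 2.

deg(f) = 1, deg(g) = 2, so Bézout bound = 2.
Scan x ∈ F_7. For each x, list the y ∈ F_7 with f(x, y) ≡ 0 and those with g(x, y) ≡ 0 (mod 7); the common zeros in that column are the intersection.
  x = 0: f ≡ 0 at y ∈ {2}; g ≡ 0 at y ∈ ∅; common: ∅.
  x = 1: f ≡ 0 at y ∈ {5}; g ≡ 0 at y ∈ {0}; common: ∅.
  x = 2: f ≡ 0 at y ∈ {1}; g ≡ 0 at y ∈ {3, 5}; common: ∅.
  x = 3: f ≡ 0 at y ∈ {4}; g ≡ 0 at y ∈ ∅; common: ∅.
  x = 4: f ≡ 0 at y ∈ {0}; g ≡ 0 at y ∈ {4, 6}; common: ∅.
  x = 5: f ≡ 0 at y ∈ {3}; g ≡ 0 at y ∈ {2}; common: ∅.
  x = 6: f ≡ 0 at y ∈ {6}; g ≡ 0 at y ∈ ∅; common: ∅.
Collecting: common zeros = ∅, so the count is 0.
Comparison with the Bézout bound: 0 ≤ 2 = deg(f)·deg(g), as expected for curves with no common component (the affine F_7-count falls short of the bound because intersections may lie at infinity, over extension fields, or carry multiplicity).


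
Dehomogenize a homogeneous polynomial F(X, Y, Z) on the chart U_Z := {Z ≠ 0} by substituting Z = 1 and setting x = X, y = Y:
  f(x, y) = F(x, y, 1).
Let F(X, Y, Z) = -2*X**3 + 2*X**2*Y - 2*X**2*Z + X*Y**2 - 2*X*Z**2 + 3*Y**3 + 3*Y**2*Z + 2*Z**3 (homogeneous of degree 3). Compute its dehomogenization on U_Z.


f(x, y) = -2*x**3 + 2*x**2*y - 2*x**2 + x*y**2 - 2*x + 3*y**3 + 3*y**2 + 2

On U_Z we set Z = 1. Each monomial c·X^i·Y^j·Z^k in F becomes c·x^i·y^j·1^k = c·x^i·y^j.
Substituting Z = 1: F(X, Y, 1) = -2*x**3 + 2*x**2*y - 2*x**2 + x*y**2 - 2*x + 3*y**3 + 3*y**2 + 2.
Note: deg(f) ≤ deg(F) = 3; strict inequality happens when F is divisible by Z (lost terms).


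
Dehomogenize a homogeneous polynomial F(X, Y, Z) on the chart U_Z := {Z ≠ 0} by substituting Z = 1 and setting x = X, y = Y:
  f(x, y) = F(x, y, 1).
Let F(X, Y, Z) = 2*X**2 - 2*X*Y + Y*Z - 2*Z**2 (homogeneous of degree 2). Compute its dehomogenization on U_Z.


f(x, y) = 2*x**2 - 2*x*y + y - 2

On U_Z we set Z = 1. Each monomial c·X^i·Y^j·Z^k in F becomes c·x^i·y^j·1^k = c·x^i·y^j.
Substituting Z = 1: F(X, Y, 1) = 2*x**2 - 2*x*y + y - 2.
Note: deg(f) ≤ deg(F) = 2; strict inequality happens when F is divisible by Z (lost terms).


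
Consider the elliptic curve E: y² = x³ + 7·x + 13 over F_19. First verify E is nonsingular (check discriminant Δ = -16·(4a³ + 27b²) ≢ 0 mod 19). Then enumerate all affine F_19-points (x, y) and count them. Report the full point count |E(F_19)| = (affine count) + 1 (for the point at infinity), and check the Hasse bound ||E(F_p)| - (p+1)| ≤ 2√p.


Affine points = {(2, 4), (2, 15), (3, 2), (3, 17), (6, 9), (6, 10), (7, 5), (7, 14), (8, 7), (8, 12), (9, 8), (9, 11), (10, 0), (12, 1), (12, 18), (14, 9), (14, 10), (15, 4), (15, 15), (18, 9), (18, 10)}; affine count = 21; |E(F_19)| = 22.

Discriminant check: Δ ∝ 4a³ + 27b² = 4·7³ + 27·13² = 4·343 + 27·169 ≡ 7 (mod 19). Nonzero ⇒ E is nonsingular.
For each x ∈ F_19, compute rhs = x³ + 7·x + 13 mod 19, then count y ∈ F_19 with y² ≡ rhs.
  x = 0: rhs = 13, matching y values: none (0 points).
  x = 1: rhs = 2, matching y values: none (0 points).
  x = 2: rhs = 16, matching y values: 4, 15 (2 points).
  x = 3: rhs = 4, matching y values: 2, 17 (2 points).
  x = 4: rhs = 10, matching y values: none (0 points).
  x = 5: rhs = 2, matching y values: none (0 points).
  x = 6: rhs = 5, matching y values: 9, 10 (2 points).
  x = 7: rhs = 6, matching y values: 5, 14 (2 points).
  x = 8: rhs = 11, matching y values: 7, 12 (2 points).
  x = 9: rhs = 7, matching y values: 8, 11 (2 points).
  x = 10: rhs = 0, matching y values: 0 (1 points).
  x = 11: rhs = 15, matching y values: none (0 points).
  x = 12: rhs = 1, matching y values: 1, 18 (2 points).
  x = 13: rhs = 2, matching y values: none (0 points).
  x = 14: rhs = 5, matching y values: 9, 10 (2 points).
  x = 15: rhs = 16, matching y values: 4, 15 (2 points).
  x = 16: rhs = 3, matching y values: none (0 points).
  x = 17: rhs = 10, matching y values: none (0 points).
  x = 18: rhs = 5, matching y values: 9, 10 (2 points).
Total affine count: 21.
Full point count |E(F_19)| = 21 + 1 = 22.
Hasse bound: |22 − (19+1)| = |2| = 2 ≤ 2√19 ≈ 8.7178 ✓.


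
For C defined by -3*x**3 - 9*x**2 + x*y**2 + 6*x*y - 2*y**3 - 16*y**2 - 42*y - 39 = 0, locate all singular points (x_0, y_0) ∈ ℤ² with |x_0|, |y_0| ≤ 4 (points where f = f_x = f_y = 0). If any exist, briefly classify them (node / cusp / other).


Singular points: {(-1, -3)}; classification: cusp.

Compute partial derivatives:
  f_x = -9*x**2 - 18*x + y**2 + 6*y.
  f_y = 2*x*y + 6*x - 6*y**2 - 32*y - 42.
Scan x_0 ∈ {−4, ..., 4}. For each x_0, f_y(x_0, y) is a polynomial in y; find its integer roots y ∈ {−4, ..., 4}, then test f_x and f at those candidates.
  x = -4: f_y(-4, y) = -6*y**2 - 40*y - 66; vanishes at y ∈ {-3}. (-4, -3): f_x = -81 ≠ 0.
  x = -3: f_y(-3, y) = -6*y**2 - 38*y - 60; vanishes at y ∈ {-3}. (-3, -3): f_x = -36 ≠ 0.
  x = -2: f_y(-2, y) = -6*y**2 - 36*y - 54; vanishes at y ∈ {-3}. (-2, -3): f_x = -9 ≠ 0.
  x = -1: f_y(-1, y) = -6*y**2 - 34*y - 48; vanishes at y ∈ {-3}. (-1, -3): f_x = 0, f = 0 — SINGULAR.
  x = 0: f_y(0, y) = -6*y**2 - 32*y - 42; vanishes at y ∈ {-3}. (0, -3): f_x = -9 ≠ 0.
  x = 1: f_y(1, y) = -6*y**2 - 30*y - 36; vanishes at y ∈ {-3, -2}. (1, -3): f_x = -36 ≠ 0; (1, -2): f_x = -35 ≠ 0.
  x = 2: f_y(2, y) = -6*y**2 - 28*y - 30; vanishes at y ∈ {-3}. (2, -3): f_x = -81 ≠ 0.
  x = 3: f_y(3, y) = -6*y**2 - 26*y - 24; vanishes at y ∈ {-3}. (3, -3): f_x = -144 ≠ 0.
  x = 4: f_y(4, y) = -6*y**2 - 24*y - 18; vanishes at y ∈ {-3, -1}. (4, -3): f_x = -225 ≠ 0; (4, -1): f_x = -221 ≠ 0.
Only singular point on the grid: (-1, -3).
Classify: substitute x = -1 + u, y = -3 + v and expand: f = -3*u**3 + u*v**2 - 2*v**3 + v**2.
No constant or linear terms (consistent with a singular point). Quadratic part: v**2. Cubic part: -3*u**3 + u*v**2 - 2*v**3.
The quadratic part v**2 is a perfect square, so there is a single (double) tangent line v = 0, i.e. y = -3. Restricting the cubic part to that line (v = 0) leaves -3*u**3 ≠ 0, so f is not divisible by v and the branch is v² ≈ 3*u**3 to lowest order — this is a cusp.
Classification: cusp.


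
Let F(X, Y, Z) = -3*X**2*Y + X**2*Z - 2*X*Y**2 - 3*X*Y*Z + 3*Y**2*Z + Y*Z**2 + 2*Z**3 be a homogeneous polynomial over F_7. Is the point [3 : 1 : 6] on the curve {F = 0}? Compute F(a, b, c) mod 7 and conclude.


F(3,1,6) ≡ 5 (mod 7); P is NOT on the curve.

Evaluate F(3, 1, 6) term-by-term (mod 7).
  -3*X**2*Y ↦ -3·9·1·1 = -27
  X**2*Z ↦ 1·9·1·6 = 54
  -2*X*Y**2 ↦ -2·3·1·1 = -6
  -3*X*Y*Z ↦ -3·3·1·6 = -54
  3*Y**2*Z ↦ 3·1·1·6 = 18
  Y*Z**2 ↦ 1·1·1·36 = 36
  2*Z**3 ↦ 2·1·1·216 = 432
Sum: F(3, 1, 6) = (-27) + (54) + (-6) + (-54) + (18) + (36) + (432) = 453.
Reducing mod 7: 453 ≡ 5 (mod 7).
Since F(a, b, c) ≡ 5 ≠ 0 (mod 7), P does NOT lie on the curve.


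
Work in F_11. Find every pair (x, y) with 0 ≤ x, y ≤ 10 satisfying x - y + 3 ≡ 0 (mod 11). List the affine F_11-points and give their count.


Affine F_11-points: {(0, 3), (1, 4), (2, 5), (3, 6), (4, 7), (5, 8), (6, 9), (7, 10), (8, 0), (9, 1), (10, 2)}; count = 11.

For each of the 121 pairs (x, y) ∈ F_11², evaluate f(x, y) mod 11. Record the zeros.
  x = 0: [0↦3, 1↦2, 2↦1, 3↦0, 4↦10, 5↦9, 6↦8, 7↦7, 8↦6, 9↦5, 10↦4]  zeros at y ∈ {3}
  x = 1: [0↦4, 1↦3, 2↦2, 3↦1, 4↦0, 5↦10, 6↦9, 7↦8, 8↦7, 9↦6, 10↦5]  zeros at y ∈ {4}
  x = 2: [0↦5, 1↦4, 2↦3, 3↦2, 4↦1, 5↦0, 6↦10, 7↦9, 8↦8, 9↦7, 10↦6]  zeros at y ∈ {5}
  x = 3: [0↦6, 1↦5, 2↦4, 3↦3, 4↦2, 5↦1, 6↦0, 7↦10, 8↦9, 9↦8, 10↦7]  zeros at y ∈ {6}
  x = 4: [0↦7, 1↦6, 2↦5, 3↦4, 4↦3, 5↦2, 6↦1, 7↦0, 8↦10, 9↦9, 10↦8]  zeros at y ∈ {7}
  x = 5: [0↦8, 1↦7, 2↦6, 3↦5, 4↦4, 5↦3, 6↦2, 7↦1, 8↦0, 9↦10, 10↦9]  zeros at y ∈ {8}
  x = 6: [0↦9, 1↦8, 2↦7, 3↦6, 4↦5, 5↦4, 6↦3, 7↦2, 8↦1, 9↦0, 10↦10]  zeros at y ∈ {9}
  x = 7: [0↦10, 1↦9, 2↦8, 3↦7, 4↦6, 5↦5, 6↦4, 7↦3, 8↦2, 9↦1, 10↦0]  zeros at y ∈ {10}
  x = 8: [0↦0, 1↦10, 2↦9, 3↦8, 4↦7, 5↦6, 6↦5, 7↦4, 8↦3, 9↦2, 10↦1]  zeros at y ∈ {0}
  x = 9: [0↦1, 1↦0, 2↦10, 3↦9, 4↦8, 5↦7, 6↦6, 7↦5, 8↦4, 9↦3, 10↦2]  zeros at y ∈ {1}
  x = 10: [0↦2, 1↦1, 2↦0, 3↦10, 4↦9, 5↦8, 6↦7, 7↦6, 8↦5, 9↦4, 10↦3]  zeros at y ∈ {2}
Collecting zeros: affine points = {(0, 3), (1, 4), (2, 5), (3, 6), (4, 7), (5, 8), (6, 9), (7, 10), (8, 0), (9, 1), (10, 2)}.
Total count |C(F_11)_aff| = 11.


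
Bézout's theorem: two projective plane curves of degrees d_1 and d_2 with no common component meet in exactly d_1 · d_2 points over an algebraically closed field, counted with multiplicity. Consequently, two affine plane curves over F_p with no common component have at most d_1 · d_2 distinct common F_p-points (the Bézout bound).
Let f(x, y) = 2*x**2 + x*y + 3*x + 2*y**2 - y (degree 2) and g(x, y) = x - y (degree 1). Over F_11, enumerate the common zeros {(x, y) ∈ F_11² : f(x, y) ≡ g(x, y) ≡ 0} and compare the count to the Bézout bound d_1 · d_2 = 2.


Common zeros: {(0, 0), (4, 4)}; count = 2; Bézout bound = 2.

deg(f) = 2, deg(g) = 1, so Bézout bound = 2.
Scan x ∈ F_11. For each x, list the y ∈ F_11 with f(x, y) ≡ 0 and those with g(x, y) ≡ 0 (mod 11); the common zeros in that column are the intersection.
  x = 0: f ≡ 0 at y ∈ {0, 6}; g ≡ 0 at y ∈ {0}; common: {0}.
  x = 1: f ≡ 0 at y ∈ {5, 6}; g ≡ 0 at y ∈ {1}; common: ∅.
  x = 2: f ≡ 0 at y ∈ ∅; g ≡ 0 at y ∈ {2}; common: ∅.
  x = 3: f ≡ 0 at y ∈ ∅; g ≡ 0 at y ∈ {3}; common: ∅.
  x = 4: f ≡ 0 at y ∈ {0, 4}; g ≡ 0 at y ∈ {4}; common: {4}.
  x = 5: f ≡ 0 at y ∈ ∅; g ≡ 0 at y ∈ {5}; common: ∅.
  x = 6: f ≡ 0 at y ∈ {5, 9}; g ≡ 0 at y ∈ {6}; common: ∅.
  x = 7: f ≡ 0 at y ∈ ∅; g ≡ 0 at y ∈ {7}; common: ∅.
  x = 8: f ≡ 0 at y ∈ ∅; g ≡ 0 at y ∈ {8}; common: ∅.
  x = 9: f ≡ 0 at y ∈ {3, 4}; g ≡ 0 at y ∈ {9}; common: ∅.
  x = 10: f ≡ 0 at y ∈ {3, 9}; g ≡ 0 at y ∈ {10}; common: ∅.
Collecting: common zeros = {(0, 0), (4, 4)}, so the count is 2.
Comparison with the Bézout bound: 2 ≤ 2 = deg(f)·deg(g), as expected for curves with no common component (the bound is attained).
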